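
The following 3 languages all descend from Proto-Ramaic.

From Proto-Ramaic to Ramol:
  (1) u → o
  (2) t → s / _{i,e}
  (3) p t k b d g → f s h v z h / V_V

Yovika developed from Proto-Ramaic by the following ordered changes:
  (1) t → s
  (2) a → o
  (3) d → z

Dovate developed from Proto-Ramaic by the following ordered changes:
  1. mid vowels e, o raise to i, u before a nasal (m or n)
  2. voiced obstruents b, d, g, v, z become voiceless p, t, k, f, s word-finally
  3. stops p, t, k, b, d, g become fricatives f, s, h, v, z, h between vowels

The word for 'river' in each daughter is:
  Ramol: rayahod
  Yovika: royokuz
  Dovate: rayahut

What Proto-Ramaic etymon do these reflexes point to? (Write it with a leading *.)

Position 6: Ramol has o, Yovika has u, Dovate has u. Yovika preserves u here (none of its changes turn any other segment into u), so the proto-segment is *u.
Position 7: Ramol has d, Yovika has z, Dovate has t. Ramol preserves d here (none of its changes turn any other segment into d), so the proto-segment is *d.
Verify the candidate proto-form against each daughter:
Ramol: *rayakud
  rayakud → rayakod   [vowel merger]
  rayakod (rule 2 does not apply)
  rayakod → rayahod   [intervocalic lenition]
  giving Ramol rayahod.
Yovika: *rayakud > royokud > royokuz  (by vowel merger, unconditioned shift)
Dovate: *rayakud
  rayakud (rule 1 does not apply)
  rayakud → rayakut   [final devoicing]
  rayakut → rayahut   [intervocalic lenition]
  giving Dovate rayahut.
Only *rayakud yields all of Ramol rayahod, Yovika royokuz, Dovate rayahut.

*rayakud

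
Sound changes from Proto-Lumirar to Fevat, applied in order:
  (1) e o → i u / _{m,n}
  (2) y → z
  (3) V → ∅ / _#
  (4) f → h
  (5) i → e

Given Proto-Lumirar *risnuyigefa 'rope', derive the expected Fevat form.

Fevat: *risnuyigefa > risnuzigefa > risnuzigef > risnuzigeh > resnuzegeh  (by unconditioned shift, apocope, unconditioned shift, vowel merger)

resnuzegeh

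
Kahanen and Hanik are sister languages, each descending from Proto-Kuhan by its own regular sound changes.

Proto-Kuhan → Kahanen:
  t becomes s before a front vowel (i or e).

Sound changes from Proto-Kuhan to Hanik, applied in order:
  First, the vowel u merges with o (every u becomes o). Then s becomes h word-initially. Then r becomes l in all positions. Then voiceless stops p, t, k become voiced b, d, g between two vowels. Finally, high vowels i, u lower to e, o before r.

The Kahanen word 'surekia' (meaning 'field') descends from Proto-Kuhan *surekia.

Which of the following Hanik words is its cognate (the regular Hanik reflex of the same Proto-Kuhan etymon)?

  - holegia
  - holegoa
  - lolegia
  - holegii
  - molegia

holegia

Hanik: *surekia
  surekia → sorekia   [vowel merger]
  sorekia → horekia   [debuccalisation]
  horekia → holekia   [unconditioned shift]
  holekia → holegia   [intervocalic voicing]
  holegia (rule 5 does not apply)
  giving Hanik holegia.
Only 'holegia' matches the regular Hanik development of *surekia.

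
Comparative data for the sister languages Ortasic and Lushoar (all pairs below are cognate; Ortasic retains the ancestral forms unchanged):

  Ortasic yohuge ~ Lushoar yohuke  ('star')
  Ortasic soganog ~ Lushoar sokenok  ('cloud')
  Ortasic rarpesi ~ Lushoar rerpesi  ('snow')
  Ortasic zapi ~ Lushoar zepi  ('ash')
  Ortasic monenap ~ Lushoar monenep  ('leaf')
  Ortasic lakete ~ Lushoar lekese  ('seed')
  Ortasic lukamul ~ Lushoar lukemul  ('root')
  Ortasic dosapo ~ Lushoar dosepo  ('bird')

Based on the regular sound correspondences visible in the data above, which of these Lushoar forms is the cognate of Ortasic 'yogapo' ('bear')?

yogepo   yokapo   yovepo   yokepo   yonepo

soganog ~ sokenok — Ortasic g corresponds to Lushoar k between vowels (before a back vowel).
zapi ~ zepi, monenap ~ monenep — Ortasic a corresponds to Lushoar e after a consonant, before a labial obstruent.
Applying these to Ortasic 'yogapo':
  yogapo → yokapo   (g→k between vowels (before a back vowel))
  yokapo → yokepo   (a→e after a consonant, before a labial obstruent)
So the Lushoar cognate is 'yokepo'.

yokepo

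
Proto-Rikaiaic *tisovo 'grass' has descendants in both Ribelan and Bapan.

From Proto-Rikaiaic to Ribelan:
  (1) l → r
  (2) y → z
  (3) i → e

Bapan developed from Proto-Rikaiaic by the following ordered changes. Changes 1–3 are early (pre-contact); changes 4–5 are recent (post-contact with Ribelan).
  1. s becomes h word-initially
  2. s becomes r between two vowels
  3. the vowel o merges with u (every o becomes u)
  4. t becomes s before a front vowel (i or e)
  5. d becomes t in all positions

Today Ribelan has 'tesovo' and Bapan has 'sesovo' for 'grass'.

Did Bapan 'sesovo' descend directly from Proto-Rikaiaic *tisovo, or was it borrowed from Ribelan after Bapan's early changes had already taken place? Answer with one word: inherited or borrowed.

If inherited, *tisovo would pass through all of Bapan's changes:
Bapan: *tisovo
  tisovo (rule 1 does not apply)
  tisovo → tirovo   [rhotacism]
  tirovo → tiruvu   [vowel merger]
  tiruvu → siruvu   [palatalisation]
  siruvu (rule 5 does not apply)
  giving Bapan siruvu.
If borrowed from Ribelan 'tesovo' after the early changes, it would undergo only the recent ones:
  rule 4 (palatalisation): tesovo → sesovo
  rule 5 (unconditioned shift): no change (sesovo)
  ⇒ as a loan: sesovo
Bapan 'sesovo' matches the loan outcome 'sesovo', not the inherited 'siruvu' — it skipped the early Bapan changes, so it was borrowed from Ribelan.

borrowed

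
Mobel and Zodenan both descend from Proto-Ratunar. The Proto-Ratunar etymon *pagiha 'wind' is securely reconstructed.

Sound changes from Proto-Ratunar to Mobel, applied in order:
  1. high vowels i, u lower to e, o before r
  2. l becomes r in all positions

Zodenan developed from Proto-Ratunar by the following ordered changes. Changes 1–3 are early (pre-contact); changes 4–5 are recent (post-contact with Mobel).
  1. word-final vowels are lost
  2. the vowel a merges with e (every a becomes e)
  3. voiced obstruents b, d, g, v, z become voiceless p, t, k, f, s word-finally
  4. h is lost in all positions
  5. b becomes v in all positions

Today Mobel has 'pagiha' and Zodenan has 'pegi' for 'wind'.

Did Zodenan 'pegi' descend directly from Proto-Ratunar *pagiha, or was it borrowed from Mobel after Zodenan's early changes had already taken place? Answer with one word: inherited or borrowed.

If inherited, *pagiha would pass through all of Zodenan's changes:
Zodenan: *pagiha > pagih > pegih > pegi  (by apocope, vowel merger, h-loss)
If borrowed from Mobel 'pagiha' after the early changes, it would undergo only the recent ones:
  rule 4 (h-loss): pagiha → pagia
  rule 5 (unconditioned shift): no change (pagia)
  ⇒ as a loan: pagia
Zodenan 'pegi' matches the inherited outcome exactly, so it is an inherited cognate, not a loan.

inherited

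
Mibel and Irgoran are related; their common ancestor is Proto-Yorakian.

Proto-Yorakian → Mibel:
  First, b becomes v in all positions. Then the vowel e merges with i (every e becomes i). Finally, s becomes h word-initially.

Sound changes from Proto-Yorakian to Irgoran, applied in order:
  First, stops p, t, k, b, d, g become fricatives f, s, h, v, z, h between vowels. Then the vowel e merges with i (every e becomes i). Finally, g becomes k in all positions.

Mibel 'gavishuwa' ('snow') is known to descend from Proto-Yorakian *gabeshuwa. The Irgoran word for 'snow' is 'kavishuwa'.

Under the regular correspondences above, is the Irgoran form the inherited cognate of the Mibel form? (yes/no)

yes

Derive the expected Irgoran reflex of *gabeshuwa:
Irgoran: *gabeshuwa > gaveshuwa > gavishuwa > kavishuwa  (by intervocalic lenition, vowel merger, unconditioned shift)
Irgoran 'kavishuwa' matches the regular reflex exactly, so the pair is cognate.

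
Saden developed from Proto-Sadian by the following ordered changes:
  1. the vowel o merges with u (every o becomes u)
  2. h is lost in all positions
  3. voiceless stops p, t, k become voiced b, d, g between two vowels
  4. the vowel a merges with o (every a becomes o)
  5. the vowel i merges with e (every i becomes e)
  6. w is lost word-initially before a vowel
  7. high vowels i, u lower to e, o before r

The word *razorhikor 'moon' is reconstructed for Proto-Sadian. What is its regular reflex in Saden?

rozoregor

Saden: *razorhikor > razurhikur > razurikur > razurigur > rozurigur > rozuregur > rozoregor  (by vowel merger, h-loss, intervocalic voicing, vowel merger, vowel merger, pre-rhotic lowering)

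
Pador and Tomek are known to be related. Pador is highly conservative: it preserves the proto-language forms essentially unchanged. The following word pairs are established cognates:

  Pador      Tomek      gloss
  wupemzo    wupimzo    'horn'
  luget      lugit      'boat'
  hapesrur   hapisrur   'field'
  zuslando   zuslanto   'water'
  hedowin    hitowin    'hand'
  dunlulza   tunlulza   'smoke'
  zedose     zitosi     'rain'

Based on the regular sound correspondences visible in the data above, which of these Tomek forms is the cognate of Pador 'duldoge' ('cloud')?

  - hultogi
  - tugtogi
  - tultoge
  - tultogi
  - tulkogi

tultogi

dunlulza ~ tunlulza — Pador d corresponds to Tomek t word-initially before a back vowel.
zuslando ~ zuslanto — Pador d corresponds to Tomek t after a consonant, before a back vowel.
zedose ~ zitosi — Pador e corresponds to Tomek i word-finally.
Applying these to Pador 'duldoge':
  duldoge → tuldoge   (d→t word-initially before a back vowel)
  tuldoge → tultoge   (d→t after a consonant, before a back vowel)
  tultoge → tultogi   (e→i word-finally)
So the Tomek cognate is 'tultogi'.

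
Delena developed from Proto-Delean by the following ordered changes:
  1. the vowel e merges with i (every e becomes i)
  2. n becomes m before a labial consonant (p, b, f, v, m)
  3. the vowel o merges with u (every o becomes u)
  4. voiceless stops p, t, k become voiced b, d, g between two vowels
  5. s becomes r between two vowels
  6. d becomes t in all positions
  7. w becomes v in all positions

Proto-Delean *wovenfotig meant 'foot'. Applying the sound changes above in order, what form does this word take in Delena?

vuvimfutig

Delena: *wovenfotig
  wovenfotig → wovinfotig   [vowel merger]
  wovinfotig → wovimfotig   [nasal place assimilation]
  wovimfotig → wuvimfutig   [vowel merger]
  wuvimfutig → wuvimfudig   [intervocalic voicing]
  wuvimfudig (rule 5 does not apply)
  wuvimfudig → wuvimfutig   [unconditioned shift]
  wuvimfutig → vuvimfutig   [unconditioned shift]
  giving Delena vuvimfutig.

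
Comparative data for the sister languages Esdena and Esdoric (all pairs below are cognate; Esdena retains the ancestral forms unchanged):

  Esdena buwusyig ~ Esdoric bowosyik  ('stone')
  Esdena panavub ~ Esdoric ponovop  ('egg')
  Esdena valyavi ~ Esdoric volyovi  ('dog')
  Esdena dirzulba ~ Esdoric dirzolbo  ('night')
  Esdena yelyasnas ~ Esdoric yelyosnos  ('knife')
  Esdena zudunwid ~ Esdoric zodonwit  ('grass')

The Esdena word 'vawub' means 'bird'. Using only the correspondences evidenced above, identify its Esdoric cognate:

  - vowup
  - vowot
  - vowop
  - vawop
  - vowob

valyavi ~ volyovi, yelyasnas ~ yelyosnos — Esdena a corresponds to Esdoric o after a consonant, before a consonant other than r, m, n, p, b, f, v.
panavub ~ ponovop — Esdena u corresponds to Esdoric o after a consonant, before a labial obstruent.
panavub ~ ponovop — Esdena b corresponds to Esdoric p word-finally.
Applying these to Esdena 'vawub':
  vawub → vowub   (a→o after a consonant, before a consonant other than r, m, n, p, b, f, v)
  vowub → vowob   (u→o after a consonant, before a labial obstruent)
  vowob → vowop   (b→p word-finally)
So the Esdoric cognate is 'vowop'.

vowop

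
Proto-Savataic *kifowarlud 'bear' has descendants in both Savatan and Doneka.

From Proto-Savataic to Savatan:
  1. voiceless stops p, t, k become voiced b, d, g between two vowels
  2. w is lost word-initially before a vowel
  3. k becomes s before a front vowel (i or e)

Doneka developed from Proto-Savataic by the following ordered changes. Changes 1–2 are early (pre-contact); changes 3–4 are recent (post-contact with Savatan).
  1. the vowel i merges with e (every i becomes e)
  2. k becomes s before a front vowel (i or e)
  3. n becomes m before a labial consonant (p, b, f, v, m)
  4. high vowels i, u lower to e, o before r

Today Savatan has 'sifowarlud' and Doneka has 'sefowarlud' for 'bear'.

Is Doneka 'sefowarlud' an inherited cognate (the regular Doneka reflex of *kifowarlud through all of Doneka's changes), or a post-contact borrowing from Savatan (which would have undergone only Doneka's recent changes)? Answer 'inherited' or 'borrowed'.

If inherited, *kifowarlud would pass through all of Doneka's changes:
Doneka: *kifowarlud
  kifowarlud → kefowarlud   [vowel merger]
  kefowarlud → sefowarlud   [palatalisation]
  sefowarlud (rule 3 does not apply)
  sefowarlud (rule 4 does not apply)
  giving Doneka sefowarlud.
If borrowed from Savatan 'sifowarlud' after the early changes, it would undergo only the recent ones:
  rule 3 (nasal place assimilation): no change (sifowarlud)
  rule 4 (pre-rhotic lowering): no change (sifowarlud)
  ⇒ as a loan: sifowarlud
Doneka 'sefowarlud' matches the inherited outcome exactly, so it is an inherited cognate, not a loan.

inherited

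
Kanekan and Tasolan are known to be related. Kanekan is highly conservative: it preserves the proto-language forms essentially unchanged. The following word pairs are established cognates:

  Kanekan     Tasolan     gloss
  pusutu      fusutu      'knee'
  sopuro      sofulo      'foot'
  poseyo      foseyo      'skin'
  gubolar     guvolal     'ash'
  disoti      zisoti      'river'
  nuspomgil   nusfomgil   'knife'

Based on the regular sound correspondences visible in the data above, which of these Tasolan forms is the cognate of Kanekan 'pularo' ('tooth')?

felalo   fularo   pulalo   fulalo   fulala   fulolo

pusutu ~ fusutu — Kanekan p corresponds to Tasolan f word-initially before a back vowel.
sopuro ~ sofulo — Kanekan r corresponds to Tasolan l between vowels (before a back vowel).
Applying these to Kanekan 'pularo':
  pularo → fularo   (p→f word-initially before a back vowel)
  fularo → fulalo   (r→l between vowels (before a back vowel))
So the Tasolan cognate is 'fulalo'.

fulalo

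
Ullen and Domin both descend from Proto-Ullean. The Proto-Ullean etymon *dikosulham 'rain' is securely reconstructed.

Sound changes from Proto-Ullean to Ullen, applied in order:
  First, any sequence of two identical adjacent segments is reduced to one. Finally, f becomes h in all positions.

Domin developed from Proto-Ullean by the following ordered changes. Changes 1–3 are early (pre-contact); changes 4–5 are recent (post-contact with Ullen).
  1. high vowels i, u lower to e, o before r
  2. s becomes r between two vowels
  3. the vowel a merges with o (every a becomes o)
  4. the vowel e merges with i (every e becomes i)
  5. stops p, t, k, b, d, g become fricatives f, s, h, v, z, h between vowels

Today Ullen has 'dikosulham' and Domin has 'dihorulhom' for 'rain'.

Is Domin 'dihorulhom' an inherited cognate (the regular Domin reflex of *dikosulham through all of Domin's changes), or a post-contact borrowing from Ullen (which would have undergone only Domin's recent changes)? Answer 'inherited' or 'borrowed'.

inherited

If inherited, *dikosulham would pass through all of Domin's changes:
Domin: *dikosulham > dikorulham > dikorulhom > dihorulhom  (by rhotacism, vowel merger, intervocalic lenition)
If borrowed from Ullen 'dikosulham' after the early changes, it would undergo only the recent ones:
  rule 4 (vowel merger): no change (dikosulham)
  rule 5 (intervocalic lenition): dikosulham → dihosulham
  ⇒ as a loan: dihosulham
Domin 'dihorulhom' matches the inherited outcome exactly, so it is an inherited cognate, not a loan.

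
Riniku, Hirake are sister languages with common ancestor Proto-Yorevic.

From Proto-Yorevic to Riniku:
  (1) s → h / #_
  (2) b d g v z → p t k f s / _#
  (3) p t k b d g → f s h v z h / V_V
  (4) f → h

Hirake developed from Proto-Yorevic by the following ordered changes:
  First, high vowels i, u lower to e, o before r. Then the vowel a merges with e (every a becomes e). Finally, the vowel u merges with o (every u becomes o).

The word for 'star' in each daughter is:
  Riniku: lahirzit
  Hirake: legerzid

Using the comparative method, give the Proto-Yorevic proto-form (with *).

*lagirzid

Position 8: Riniku has t, Hirake has d. Hirake preserves d here (none of its changes turn any other segment into d), so the proto-segment is *d.
Position 4: Riniku has i, Hirake has e. Riniku preserves i here (none of its changes turn any other segment into i), so the proto-segment is *i.
Position 3: Riniku has h, Hirake has g. Hirake preserves g here (none of its changes turn any other segment into g), so the proto-segment is *g.
This points to *lagirzid. Verify forward in each daughter:
Riniku: *lagirzid
  lagirzid (rule 1 does not apply)
  lagirzid → lagirzit   [final devoicing]
  lagirzit → lahirzit   [intervocalic lenition]
  lahirzit (rule 4 does not apply)
  giving Riniku lahirzit.
Hirake: *lagirzid
  lagirzid → lagerzid   [pre-rhotic lowering]
  lagerzid → legerzid   [vowel merger]
  legerzid (rule 3 does not apply)
  giving Hirake legerzid.
Only *lagirzid yields all of Riniku lahirzit, Hirake legerzid.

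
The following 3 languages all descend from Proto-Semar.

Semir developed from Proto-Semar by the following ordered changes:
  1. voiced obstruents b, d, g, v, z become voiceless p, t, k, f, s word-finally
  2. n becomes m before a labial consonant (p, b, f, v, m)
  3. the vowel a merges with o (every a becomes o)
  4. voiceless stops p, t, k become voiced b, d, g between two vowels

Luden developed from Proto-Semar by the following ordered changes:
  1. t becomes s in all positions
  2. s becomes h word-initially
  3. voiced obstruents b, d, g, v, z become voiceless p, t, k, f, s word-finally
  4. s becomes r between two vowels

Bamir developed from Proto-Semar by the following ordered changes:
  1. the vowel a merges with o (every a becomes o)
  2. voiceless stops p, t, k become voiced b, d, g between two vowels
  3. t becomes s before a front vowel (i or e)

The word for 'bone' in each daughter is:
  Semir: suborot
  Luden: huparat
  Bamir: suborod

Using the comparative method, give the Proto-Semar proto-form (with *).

*suparad

Position 1: Semir has s, Luden has h, Bamir has s. Taking the neighbouring segments as reconstructed: Semir s can only go back to *s; Luden h could go back to *t or *s or *h; Bamir s can only go back to *s — the one source consistent with every daughter is *s.
Position 6: Semir has o, Luden has a, Bamir has o. Luden preserves a here (none of its changes turn any other segment into a), so the proto-segment is *a.
Continuing position by position gives *suparad; check it forward:
Semir: *suparad
  suparad → suparat   [final devoicing]
  suparat (rule 2 does not apply)
  suparat → suporot   [vowel merger]
  suporot → suborot   [intervocalic voicing]
  giving Semir suborot.
Luden: *suparad
  suparad (rule 1 does not apply)
  suparad → huparad   [debuccalisation]
  huparad → huparat   [final devoicing]
  huparat (rule 4 does not apply)
  giving Luden huparat.
Bamir: *suparad
  suparad → suporod   [vowel merger]
  suporod → suborod   [intervocalic voicing]
  suborod (rule 3 does not apply)
  giving Bamir suborod.
Only *suparad yields all of Semir suborot, Luden huparat, Bamir suborod.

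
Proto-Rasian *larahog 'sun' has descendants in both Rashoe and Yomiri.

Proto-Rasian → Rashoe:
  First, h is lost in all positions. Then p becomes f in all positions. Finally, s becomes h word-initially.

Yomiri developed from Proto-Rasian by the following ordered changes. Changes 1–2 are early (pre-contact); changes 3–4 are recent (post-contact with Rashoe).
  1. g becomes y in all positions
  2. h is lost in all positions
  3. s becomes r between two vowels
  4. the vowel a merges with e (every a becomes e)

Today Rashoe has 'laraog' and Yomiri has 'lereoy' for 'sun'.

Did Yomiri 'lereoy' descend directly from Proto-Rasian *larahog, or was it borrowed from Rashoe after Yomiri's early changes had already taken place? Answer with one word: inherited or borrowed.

inherited

If inherited, *larahog would pass through all of Yomiri's changes:
Yomiri: *larahog > larahoy > laraoy > lereoy  (by unconditioned shift, h-loss, vowel merger)
If borrowed from Rashoe 'laraog' after the early changes, it would undergo only the recent ones:
  rule 3 (rhotacism): no change (laraog)
  rule 4 (vowel merger): laraog → lereog
  ⇒ as a loan: lereog
Yomiri 'lereoy' matches the inherited outcome exactly, so it is an inherited cognate, not a loan.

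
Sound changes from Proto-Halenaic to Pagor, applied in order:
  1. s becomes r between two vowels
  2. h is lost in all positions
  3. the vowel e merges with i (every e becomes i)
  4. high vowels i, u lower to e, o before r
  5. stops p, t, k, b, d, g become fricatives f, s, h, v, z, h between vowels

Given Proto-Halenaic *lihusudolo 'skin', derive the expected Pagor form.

Pagor: start from *lihusudolo.
  rule 1 (rhotacism): lihusudolo → lihurudolo
  rule 2 (h-loss): lihurudolo → liurudolo
  rule 3: no change — liurudolo
  rule 4 (pre-rhotic lowering): liurudolo → liorudolo
  rule 5 (intervocalic lenition): liorudolo → lioruzolo
  ⇒ Pagor lioruzolo

lioruzolo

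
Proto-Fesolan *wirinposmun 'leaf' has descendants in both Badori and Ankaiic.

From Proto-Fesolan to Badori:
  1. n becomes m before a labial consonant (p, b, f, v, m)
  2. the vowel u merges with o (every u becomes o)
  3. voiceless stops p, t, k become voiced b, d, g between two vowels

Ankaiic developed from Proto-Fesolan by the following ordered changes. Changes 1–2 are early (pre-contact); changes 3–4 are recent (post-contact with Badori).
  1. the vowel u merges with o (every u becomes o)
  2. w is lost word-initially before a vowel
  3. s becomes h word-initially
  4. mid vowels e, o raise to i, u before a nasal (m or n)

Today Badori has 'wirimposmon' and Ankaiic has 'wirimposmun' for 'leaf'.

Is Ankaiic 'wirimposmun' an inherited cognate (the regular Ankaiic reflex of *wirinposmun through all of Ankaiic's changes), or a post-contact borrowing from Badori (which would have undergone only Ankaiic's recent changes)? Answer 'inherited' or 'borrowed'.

borrowed

If inherited, *wirinposmun would pass through all of Ankaiic's changes:
Ankaiic: *wirinposmun > wirinposmon > irinposmon > irinposmun  (by vowel merger, glide loss, pre-nasal raising)
If borrowed from Badori 'wirimposmon' after the early changes, it would undergo only the recent ones:
  rule 3 (debuccalisation): no change (wirimposmon)
  rule 4 (pre-nasal raising): wirimposmon → wirimposmun
  ⇒ as a loan: wirimposmun
Ankaiic 'wirimposmun' matches the loan outcome 'wirimposmun', not the inherited 'irinposmun' — it skipped the early Ankaiic changes, so it was borrowed from Badori.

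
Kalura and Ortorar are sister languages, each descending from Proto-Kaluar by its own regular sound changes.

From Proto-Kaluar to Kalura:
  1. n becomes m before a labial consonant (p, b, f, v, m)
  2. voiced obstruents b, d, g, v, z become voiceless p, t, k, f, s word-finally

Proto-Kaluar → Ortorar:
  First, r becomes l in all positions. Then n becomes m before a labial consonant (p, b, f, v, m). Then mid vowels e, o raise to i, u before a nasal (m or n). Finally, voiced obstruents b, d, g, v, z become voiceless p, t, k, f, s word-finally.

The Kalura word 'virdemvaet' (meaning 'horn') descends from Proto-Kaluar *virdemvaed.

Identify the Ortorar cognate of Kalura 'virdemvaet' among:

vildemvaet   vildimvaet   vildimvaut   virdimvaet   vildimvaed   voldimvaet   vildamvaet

Ortorar: start from *virdemvaed.
  rule 1 (unconditioned shift): virdemvaed → vildemvaed
  rule 2: no change — vildemvaed
  rule 3 (pre-nasal raising): vildemvaed → vildimvaed
  rule 4 (final devoicing): vildimvaed → vildimvaet
  ⇒ Ortorar vildimvaet
Among the options, 'vildimvaet' alone shows every Ortorar change applied in order.

vildimvaet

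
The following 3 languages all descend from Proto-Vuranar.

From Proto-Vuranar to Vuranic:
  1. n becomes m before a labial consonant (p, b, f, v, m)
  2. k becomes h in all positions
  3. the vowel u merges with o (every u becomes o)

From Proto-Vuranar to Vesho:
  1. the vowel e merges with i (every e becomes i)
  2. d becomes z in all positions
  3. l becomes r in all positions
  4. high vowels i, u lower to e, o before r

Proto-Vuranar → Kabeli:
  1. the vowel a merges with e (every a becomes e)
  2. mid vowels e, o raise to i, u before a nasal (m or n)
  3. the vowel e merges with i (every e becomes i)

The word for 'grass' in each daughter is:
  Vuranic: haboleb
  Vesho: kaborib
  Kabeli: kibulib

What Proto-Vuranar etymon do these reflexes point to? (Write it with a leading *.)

Position 1: Vuranic has h, Vesho has k, Kabeli has k. Vesho preserves k here (none of its changes turn any other segment into k), so the proto-segment is *k.
Position 5: Vuranic has l, Vesho has r, Kabeli has l. Vuranic preserves l here (none of its changes turn any other segment into l), so the proto-segment is *l.
Continuing position by position gives *kabuleb; check it forward:
Vuranic: *kabuleb
  kabuleb (rule 1 does not apply)
  kabuleb → habuleb   [unconditioned shift]
  habuleb → haboleb   [vowel merger]
  giving Vuranic haboleb.
Vesho: *kabuleb
  kabuleb → kabulib   [vowel merger]
  kabulib (rule 2 does not apply)
  kabulib → kaburib   [unconditioned shift]
  kaburib → kaborib   [pre-rhotic lowering]
  giving Vesho kaborib.
Kabeli: *kabuleb
  kabuleb → kebuleb   [vowel merger]
  kebuleb (rule 2 does not apply)
  kebuleb → kibulib   [vowel merger]
  giving Kabeli kibulib.
No other proto-form is consistent with every reflex, so the reconstruction is *kabuleb.

*kabuleb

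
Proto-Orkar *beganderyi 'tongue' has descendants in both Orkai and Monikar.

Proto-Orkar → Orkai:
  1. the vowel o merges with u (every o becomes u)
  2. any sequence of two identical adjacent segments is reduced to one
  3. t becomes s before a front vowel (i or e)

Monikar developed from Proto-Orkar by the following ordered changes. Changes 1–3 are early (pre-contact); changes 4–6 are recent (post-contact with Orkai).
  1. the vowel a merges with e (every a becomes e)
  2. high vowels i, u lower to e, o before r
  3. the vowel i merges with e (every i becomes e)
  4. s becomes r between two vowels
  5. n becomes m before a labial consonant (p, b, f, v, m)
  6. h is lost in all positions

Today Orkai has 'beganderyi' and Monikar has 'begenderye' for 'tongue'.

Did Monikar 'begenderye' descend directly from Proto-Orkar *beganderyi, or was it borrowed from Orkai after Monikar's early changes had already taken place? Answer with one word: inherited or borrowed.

If inherited, *beganderyi would pass through all of Monikar's changes:
Monikar: *beganderyi
  beganderyi → begenderyi   [vowel merger]
  begenderyi (rule 2 does not apply)
  begenderyi → begenderye   [vowel merger]
  begenderye (rule 4 does not apply)
  begenderye (rule 5 does not apply)
  begenderye (rule 6 does not apply)
  giving Monikar begenderye.
If borrowed from Orkai 'beganderyi' after the early changes, it would undergo only the recent ones:
  rule 4 (rhotacism): no change (beganderyi)
  rule 5 (nasal place assimilation): no change (beganderyi)
  rule 6 (h-loss): no change (beganderyi)
  ⇒ as a loan: beganderyi
Monikar 'begenderye' matches the inherited outcome exactly, so it is an inherited cognate, not a loan.

inherited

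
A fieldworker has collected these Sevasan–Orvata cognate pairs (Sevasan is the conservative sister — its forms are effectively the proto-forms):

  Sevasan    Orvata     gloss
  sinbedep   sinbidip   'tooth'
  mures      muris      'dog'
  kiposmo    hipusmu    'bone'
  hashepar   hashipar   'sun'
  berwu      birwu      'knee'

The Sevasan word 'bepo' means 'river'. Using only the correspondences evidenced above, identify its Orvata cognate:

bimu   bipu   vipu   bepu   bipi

sinbedep ~ sinbidip, hashepar ~ hashipar — Sevasan e corresponds to Orvata i after a consonant, before a labial obstruent.
kiposmo ~ hipusmu — Sevasan o corresponds to Orvata u word-finally.
Applying these to Sevasan 'bepo':
  bepo → bipo   (e→i after a consonant, before a labial obstruent)
  bipo → bipu   (o→u word-finally)
So the Orvata cognate is 'bipu'.

bipu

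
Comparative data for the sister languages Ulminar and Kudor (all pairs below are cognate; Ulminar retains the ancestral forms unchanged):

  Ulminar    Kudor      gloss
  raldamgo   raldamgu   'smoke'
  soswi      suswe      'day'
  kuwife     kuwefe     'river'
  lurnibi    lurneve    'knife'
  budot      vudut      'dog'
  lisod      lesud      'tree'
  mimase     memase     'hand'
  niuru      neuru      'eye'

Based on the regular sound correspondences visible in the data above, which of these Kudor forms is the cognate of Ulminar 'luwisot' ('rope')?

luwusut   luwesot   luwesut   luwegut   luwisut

lisod ~ lesud — Ulminar i corresponds to Kudor e after a consonant, before a consonant other than r, m, n, p, b, f, v.
soswi ~ suswe, budot ~ vudut — Ulminar o corresponds to Kudor u after a consonant, before a consonant other than r, m, n, p, b, f, v.
Applying these to Ulminar 'luwisot':
  luwisot → luwesot   (i→e after a consonant, before a consonant other than r, m, n, p, b, f, v)
  luwesot → luwesut   (o→u after a consonant, before a consonant other than r, m, n, p, b, f, v)
So the Kudor cognate is 'luwesut'.

luwesut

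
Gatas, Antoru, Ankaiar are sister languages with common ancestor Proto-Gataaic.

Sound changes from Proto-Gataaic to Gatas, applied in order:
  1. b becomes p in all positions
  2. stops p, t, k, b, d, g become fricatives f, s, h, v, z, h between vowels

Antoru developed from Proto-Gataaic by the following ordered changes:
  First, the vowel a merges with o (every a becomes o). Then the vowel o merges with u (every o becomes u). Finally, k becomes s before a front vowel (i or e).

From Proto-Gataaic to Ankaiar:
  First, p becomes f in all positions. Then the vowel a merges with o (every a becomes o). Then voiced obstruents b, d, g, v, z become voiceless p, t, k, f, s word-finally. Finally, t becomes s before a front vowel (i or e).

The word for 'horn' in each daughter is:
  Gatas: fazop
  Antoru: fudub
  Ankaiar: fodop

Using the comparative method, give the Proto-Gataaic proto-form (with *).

*fadob

Position 2: Gatas has a, Antoru has u, Ankaiar has o. Gatas preserves a here (none of its changes turn any other segment into a), so the proto-segment is *a.
Position 3: Gatas has z, Antoru has d, Ankaiar has d. Antoru preserves d here (none of its changes turn any other segment into d), so the proto-segment is *d.
Continuing position by position gives *fadob; check it forward:
Gatas: *fadob
  fadob → fadop   [unconditioned shift]
  fadop → fazop   [intervocalic lenition]
  giving Gatas fazop.
Antoru: start from *fadob.
  rule 1 (vowel merger): fadob → fodob
  rule 2 (vowel merger): fodob → fudub
  rule 3: no change — fudub
  ⇒ Antoru fudub
Ankaiar: start from *fadob.
  rule 1: no change — fadob
  rule 2 (vowel merger): fadob → fodob
  rule 3 (final devoicing): fodob → fodop
  rule 4: no change — fodop
  ⇒ Ankaiar fodop
*fadob is the unique common source.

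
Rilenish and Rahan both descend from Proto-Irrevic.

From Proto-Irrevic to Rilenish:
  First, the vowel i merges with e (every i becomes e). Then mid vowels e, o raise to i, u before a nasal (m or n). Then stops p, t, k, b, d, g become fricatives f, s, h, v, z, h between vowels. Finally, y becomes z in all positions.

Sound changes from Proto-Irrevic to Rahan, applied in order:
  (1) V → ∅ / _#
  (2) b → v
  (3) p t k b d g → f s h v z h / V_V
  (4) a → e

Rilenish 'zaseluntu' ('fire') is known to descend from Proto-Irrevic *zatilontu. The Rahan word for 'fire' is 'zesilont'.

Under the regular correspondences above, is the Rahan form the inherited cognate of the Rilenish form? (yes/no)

yes

Derive the expected Rahan reflex of *zatilontu:
Rahan: start from *zatilontu.
  rule 1 (apocope): zatilontu → zatilont
  rule 2: no change — zatilont
  rule 3 (intervocalic lenition): zatilont → zasilont
  rule 4 (vowel merger): zasilont → zesilont
  ⇒ Rahan zesilont
Rahan 'zesilont' matches the regular reflex exactly, so the pair is cognate.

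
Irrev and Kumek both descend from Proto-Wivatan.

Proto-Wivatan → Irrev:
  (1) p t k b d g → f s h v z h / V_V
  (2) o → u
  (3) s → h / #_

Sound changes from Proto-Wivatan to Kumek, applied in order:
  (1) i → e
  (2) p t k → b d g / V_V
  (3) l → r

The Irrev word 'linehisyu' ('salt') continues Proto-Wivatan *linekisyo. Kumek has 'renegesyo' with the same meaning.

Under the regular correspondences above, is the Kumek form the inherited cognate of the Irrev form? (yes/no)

yes

Derive the expected Kumek reflex of *linekisyo:
Kumek: start from *linekisyo.
  rule 1 (vowel merger): linekisyo → lenekesyo
  rule 2 (intervocalic voicing): lenekesyo → lenegesyo
  rule 3 (unconditioned shift): lenegesyo → renegesyo
  ⇒ Kumek renegesyo
Kumek 'renegesyo' matches the regular reflex exactly, so the pair is cognate.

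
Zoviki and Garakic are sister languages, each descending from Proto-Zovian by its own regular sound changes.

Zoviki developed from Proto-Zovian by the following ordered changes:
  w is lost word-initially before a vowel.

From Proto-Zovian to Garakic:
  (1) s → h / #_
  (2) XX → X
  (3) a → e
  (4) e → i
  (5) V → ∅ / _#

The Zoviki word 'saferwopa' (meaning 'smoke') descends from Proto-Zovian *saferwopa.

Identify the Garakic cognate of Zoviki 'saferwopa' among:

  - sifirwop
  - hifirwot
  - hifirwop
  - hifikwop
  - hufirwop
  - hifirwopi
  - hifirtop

hifirwop

Garakic: *saferwopa > haferwopa > heferwope > hifirwopi > hifirwop  (by debuccalisation, vowel merger, vowel merger, apocope)
Among the options, 'hifirwop' alone shows every Garakic change applied in order.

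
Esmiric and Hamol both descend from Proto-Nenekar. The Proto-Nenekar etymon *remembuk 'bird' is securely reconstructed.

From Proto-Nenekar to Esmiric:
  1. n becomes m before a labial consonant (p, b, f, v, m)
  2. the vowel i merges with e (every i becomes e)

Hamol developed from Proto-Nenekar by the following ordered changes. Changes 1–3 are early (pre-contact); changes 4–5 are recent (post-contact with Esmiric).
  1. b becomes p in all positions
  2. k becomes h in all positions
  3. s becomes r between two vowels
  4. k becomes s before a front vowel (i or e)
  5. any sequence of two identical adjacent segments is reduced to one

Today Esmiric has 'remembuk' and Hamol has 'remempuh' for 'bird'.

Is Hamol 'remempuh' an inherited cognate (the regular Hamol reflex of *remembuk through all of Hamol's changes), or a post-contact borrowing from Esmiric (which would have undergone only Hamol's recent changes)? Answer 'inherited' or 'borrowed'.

If inherited, *remembuk would pass through all of Hamol's changes:
Hamol: *remembuk
  remembuk → remempuk   [unconditioned shift]
  remempuk → remempuh   [unconditioned shift]
  remempuh (rule 3 does not apply)
  remempuh (rule 4 does not apply)
  remempuh (rule 5 does not apply)
  giving Hamol remempuh.
If borrowed from Esmiric 'remembuk' after the early changes, it would undergo only the recent ones:
  rule 4 (palatalisation): no change (remembuk)
  rule 5 (degemination): no change (remembuk)
  ⇒ as a loan: remembuk
Hamol 'remempuh' matches the inherited outcome exactly, so it is an inherited cognate, not a loan.

inherited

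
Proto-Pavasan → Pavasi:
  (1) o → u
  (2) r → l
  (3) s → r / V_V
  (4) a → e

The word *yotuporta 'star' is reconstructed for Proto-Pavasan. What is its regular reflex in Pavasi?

Pavasi: start from *yotuporta.
  rule 1 (vowel merger): yotuporta → yutupurta
  rule 2 (unconditioned shift): yutupurta → yutupulta
  rule 3: no change — yutupulta
  rule 4 (vowel merger): yutupulta → yutupulte
  ⇒ Pavasi yutupulte

yutupulte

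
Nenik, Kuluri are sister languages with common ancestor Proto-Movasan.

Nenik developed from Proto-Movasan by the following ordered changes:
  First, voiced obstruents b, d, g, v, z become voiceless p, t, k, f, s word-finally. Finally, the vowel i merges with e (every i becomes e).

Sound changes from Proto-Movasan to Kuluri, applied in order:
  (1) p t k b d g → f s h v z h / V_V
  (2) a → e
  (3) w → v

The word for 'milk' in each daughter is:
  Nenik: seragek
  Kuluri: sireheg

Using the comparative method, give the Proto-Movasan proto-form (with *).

Position 7: Nenik has k, Kuluri has g. Kuluri preserves g here (none of its changes turn any other segment into g), so the proto-segment is *g.
Position 4: Nenik has a, Kuluri has e. Nenik preserves a here (none of its changes turn any other segment into a), so the proto-segment is *a.
Continuing position by position gives *sirageg; check it forward:
Nenik: *sirageg > siragek > seragek  (by final devoicing, vowel merger)
Kuluri: *sirageg > siraheg > sireheg  (by intervocalic lenition, vowel merger)
*sirageg is the unique common source.

*sirageg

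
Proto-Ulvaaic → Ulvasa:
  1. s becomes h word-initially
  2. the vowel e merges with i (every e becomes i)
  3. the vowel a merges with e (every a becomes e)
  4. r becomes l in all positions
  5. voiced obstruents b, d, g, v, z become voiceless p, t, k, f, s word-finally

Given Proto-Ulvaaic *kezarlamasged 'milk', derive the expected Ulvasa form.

kizellemesgit

Ulvasa: start from *kezarlamasged.
  rule 1: no change — kezarlamasged
  rule 2 (vowel merger): kezarlamasged → kizarlamasgid
  rule 3 (vowel merger): kizarlamasgid → kizerlemesgid
  rule 4 (unconditioned shift): kizerlemesgid → kizellemesgid
  rule 5 (final devoicing): kizellemesgid → kizellemesgit
  ⇒ Ulvasa kizellemesgit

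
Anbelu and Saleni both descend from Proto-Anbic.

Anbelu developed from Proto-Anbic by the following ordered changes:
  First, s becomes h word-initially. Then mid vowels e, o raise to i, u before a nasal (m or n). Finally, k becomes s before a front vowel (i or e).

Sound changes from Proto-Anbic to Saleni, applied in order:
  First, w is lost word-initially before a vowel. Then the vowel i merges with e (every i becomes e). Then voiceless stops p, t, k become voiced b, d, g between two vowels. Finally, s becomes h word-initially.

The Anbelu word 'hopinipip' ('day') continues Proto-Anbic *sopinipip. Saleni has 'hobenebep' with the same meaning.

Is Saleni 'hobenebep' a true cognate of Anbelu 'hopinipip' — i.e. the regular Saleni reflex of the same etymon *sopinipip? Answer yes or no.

yes

Derive the expected Saleni reflex of *sopinipip:
Saleni: *sopinipip
  sopinipip (rule 1 does not apply)
  sopinipip → sopenepep   [vowel merger]
  sopenepep → sobenebep   [intervocalic voicing]
  sobenebep → hobenebep   [debuccalisation]
  giving Saleni hobenebep.
Saleni 'hobenebep' matches the regular reflex exactly, so the pair is cognate.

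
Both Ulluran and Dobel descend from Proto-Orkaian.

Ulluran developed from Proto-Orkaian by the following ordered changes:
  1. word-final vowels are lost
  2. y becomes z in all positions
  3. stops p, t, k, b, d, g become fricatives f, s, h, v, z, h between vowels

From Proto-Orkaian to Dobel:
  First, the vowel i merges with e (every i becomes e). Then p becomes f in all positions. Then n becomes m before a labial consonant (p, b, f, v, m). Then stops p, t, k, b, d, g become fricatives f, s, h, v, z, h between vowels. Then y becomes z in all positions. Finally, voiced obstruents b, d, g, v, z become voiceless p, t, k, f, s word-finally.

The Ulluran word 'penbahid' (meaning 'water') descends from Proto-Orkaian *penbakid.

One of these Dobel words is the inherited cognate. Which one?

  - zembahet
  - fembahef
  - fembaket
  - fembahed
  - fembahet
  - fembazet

fembahet

Dobel: *penbakid > penbaked > fenbaked > fembaked > fembahed > fembahet  (by vowel merger, unconditioned shift, nasal place assimilation, intervocalic lenition, final devoicing)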